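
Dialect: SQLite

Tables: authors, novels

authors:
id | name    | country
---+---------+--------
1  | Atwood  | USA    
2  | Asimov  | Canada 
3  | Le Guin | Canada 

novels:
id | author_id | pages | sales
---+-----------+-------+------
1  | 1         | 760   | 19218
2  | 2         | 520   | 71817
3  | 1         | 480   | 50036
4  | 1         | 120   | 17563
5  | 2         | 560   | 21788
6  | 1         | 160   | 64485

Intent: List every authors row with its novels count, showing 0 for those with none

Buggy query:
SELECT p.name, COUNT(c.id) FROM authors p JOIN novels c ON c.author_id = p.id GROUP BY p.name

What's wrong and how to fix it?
Bug: An inner join excludes parents with zero children

Fix: Use LEFT JOIN so parents without children still appear (COUNT(c.id) gives 0)

Corrected query:
SELECT p.name, COUNT(c.id) FROM authors p LEFT JOIN novels c ON c.author_id = p.id GROUP BY p.name

Result:
name    | COUNT(c.id)
--------+------------
Asimov  | 2          
Atwood  | 4          
Le Guin | 0          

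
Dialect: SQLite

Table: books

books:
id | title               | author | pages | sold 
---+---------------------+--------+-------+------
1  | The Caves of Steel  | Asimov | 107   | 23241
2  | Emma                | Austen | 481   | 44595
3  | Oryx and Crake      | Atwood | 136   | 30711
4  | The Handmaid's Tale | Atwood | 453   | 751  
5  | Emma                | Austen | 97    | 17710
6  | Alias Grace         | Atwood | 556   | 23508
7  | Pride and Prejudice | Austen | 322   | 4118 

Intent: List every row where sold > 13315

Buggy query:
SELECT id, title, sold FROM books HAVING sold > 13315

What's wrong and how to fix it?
Bug: This is a non-aggregate query (no GROUP BY, no aggregates), so in SQLite the HAVING clause is invalid here; a row-level condition belongs in WHERE

Fix: Replace HAVING with WHERE since the condition applies to individual rows

Corrected query:
SELECT id, title, sold FROM books WHERE sold > 13315

Result:
id | title              | sold 
---+--------------------+------
1  | The Caves of Steel | 23241
2  | Emma               | 44595
3  | Oryx and Crake     | 30711
5  | Emma               | 17710
6  | Alias Grace        | 23508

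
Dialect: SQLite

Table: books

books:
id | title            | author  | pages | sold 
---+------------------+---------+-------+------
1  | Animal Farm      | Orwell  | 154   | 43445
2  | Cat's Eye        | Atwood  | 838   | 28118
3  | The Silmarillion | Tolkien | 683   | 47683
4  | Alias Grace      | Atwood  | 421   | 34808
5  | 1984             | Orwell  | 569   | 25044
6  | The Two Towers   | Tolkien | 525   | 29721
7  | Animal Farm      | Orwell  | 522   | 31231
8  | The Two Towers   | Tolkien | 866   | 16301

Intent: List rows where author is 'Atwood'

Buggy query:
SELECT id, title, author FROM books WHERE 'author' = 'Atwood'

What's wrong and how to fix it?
Bug: 'author' in single quotes is a string literal, not the column; the comparison is literal-vs-literal and never true

Fix: Reference the column as author without single quotes

Corrected query:
SELECT id, title, author FROM books WHERE author = 'Atwood'

Result:
id | title       | author
---+-------------+-------
2  | Cat's Eye   | Atwood
4  | Alias Grace | Atwood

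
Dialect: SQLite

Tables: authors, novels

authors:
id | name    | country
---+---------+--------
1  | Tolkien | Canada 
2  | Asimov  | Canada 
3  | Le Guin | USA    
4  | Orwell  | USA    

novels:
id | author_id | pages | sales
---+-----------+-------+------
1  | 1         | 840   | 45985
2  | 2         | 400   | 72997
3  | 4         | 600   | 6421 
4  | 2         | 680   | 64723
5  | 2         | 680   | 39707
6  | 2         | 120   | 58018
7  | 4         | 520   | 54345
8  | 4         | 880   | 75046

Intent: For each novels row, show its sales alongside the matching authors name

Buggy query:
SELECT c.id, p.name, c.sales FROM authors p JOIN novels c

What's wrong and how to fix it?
Bug: JOIN with no ON clause produces a cartesian product; every novels row pairs with every authors row

Fix: Specify the join condition linking the foreign key to the parent id

Corrected query:
SELECT c.id, p.name, c.sales FROM authors p JOIN novels c ON c.author_id = p.id

Result:
id | name    | sales
---+---------+------
1  | Tolkien | 45985
2  | Asimov  | 72997
3  | Orwell  | 6421 
4  | Asimov  | 64723
5  | Asimov  | 39707
6  | Asimov  | 58018
7  | Orwell  | 54345
8  | Orwell  | 75046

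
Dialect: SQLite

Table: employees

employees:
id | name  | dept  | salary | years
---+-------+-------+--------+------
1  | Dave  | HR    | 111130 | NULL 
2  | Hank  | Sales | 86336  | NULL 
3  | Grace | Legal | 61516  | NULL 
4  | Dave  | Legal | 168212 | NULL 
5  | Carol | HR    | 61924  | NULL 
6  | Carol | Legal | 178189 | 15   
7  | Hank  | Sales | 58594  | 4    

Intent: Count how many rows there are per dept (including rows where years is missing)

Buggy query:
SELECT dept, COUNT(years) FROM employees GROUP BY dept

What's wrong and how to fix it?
Bug: COUNT(years) skips NULLs, so groups with missing years are undercounted

Fix: Replace COUNT(years) with COUNT(*)

Corrected query:
SELECT dept, COUNT(*) FROM employees GROUP BY dept

Result:
dept  | COUNT(*)
------+---------
HR    | 2       
Legal | 3       
Sales | 2       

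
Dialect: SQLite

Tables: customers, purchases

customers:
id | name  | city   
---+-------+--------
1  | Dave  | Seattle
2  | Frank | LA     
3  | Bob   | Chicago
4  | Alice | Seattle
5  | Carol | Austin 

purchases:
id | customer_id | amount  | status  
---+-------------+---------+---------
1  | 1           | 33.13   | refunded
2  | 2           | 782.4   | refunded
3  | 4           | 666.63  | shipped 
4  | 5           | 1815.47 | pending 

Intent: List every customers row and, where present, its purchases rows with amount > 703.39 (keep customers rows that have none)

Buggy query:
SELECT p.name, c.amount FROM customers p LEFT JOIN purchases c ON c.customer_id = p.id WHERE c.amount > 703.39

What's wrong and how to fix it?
Bug: A WHERE condition on the right-hand table after LEFT JOIN drops unmatched parents

Fix: Move the right-table condition into the ON clause so unmatched parents are kept

Corrected query:
SELECT p.name, c.amount FROM customers p LEFT JOIN purchases c ON c.customer_id = p.id AND c.amount > 703.39

Result:
name  | amount 
------+--------
Dave  | NULL   
Frank | 782.4  
Bob   | NULL   
Alice | NULL   
Carol | 1815.47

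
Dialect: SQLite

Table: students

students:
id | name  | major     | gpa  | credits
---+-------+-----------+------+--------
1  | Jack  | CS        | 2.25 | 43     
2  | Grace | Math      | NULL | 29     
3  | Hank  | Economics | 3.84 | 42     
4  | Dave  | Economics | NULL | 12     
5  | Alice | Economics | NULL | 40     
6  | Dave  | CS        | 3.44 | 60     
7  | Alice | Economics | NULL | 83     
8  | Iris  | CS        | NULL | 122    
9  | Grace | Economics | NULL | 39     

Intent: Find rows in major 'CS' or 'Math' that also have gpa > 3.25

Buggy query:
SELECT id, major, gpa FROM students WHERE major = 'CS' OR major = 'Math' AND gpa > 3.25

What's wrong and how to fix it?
Bug: Without parentheses, AND is evaluated before OR, so the gpa filter only applies to the 'Math' branch

Fix: Group the OR with parentheses (or use IN), then AND the threshold

Corrected query:
SELECT id, major, gpa FROM students WHERE (major = 'CS' OR major = 'Math') AND gpa > 3.25

Result:
id | major | gpa 
---+-------+-----
6  | CS    | 3.44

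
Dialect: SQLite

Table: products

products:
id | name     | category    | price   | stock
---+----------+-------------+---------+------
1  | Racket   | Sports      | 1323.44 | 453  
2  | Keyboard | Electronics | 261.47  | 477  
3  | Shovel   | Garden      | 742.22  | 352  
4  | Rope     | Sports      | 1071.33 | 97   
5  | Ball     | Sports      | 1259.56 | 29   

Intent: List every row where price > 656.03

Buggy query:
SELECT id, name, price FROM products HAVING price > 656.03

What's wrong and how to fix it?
Bug: This is a non-aggregate query (no GROUP BY, no aggregates), so in SQLite the HAVING clause is invalid here; a row-level condition belongs in WHERE

Fix: Replace HAVING with WHERE since the condition applies to individual rows

Corrected query:
SELECT id, name, price FROM products WHERE price > 656.03

Result:
id | name   | price  
---+--------+--------
1  | Racket | 1323.44
3  | Shovel | 742.22 
4  | Rope   | 1071.33
5  | Ball   | 1259.56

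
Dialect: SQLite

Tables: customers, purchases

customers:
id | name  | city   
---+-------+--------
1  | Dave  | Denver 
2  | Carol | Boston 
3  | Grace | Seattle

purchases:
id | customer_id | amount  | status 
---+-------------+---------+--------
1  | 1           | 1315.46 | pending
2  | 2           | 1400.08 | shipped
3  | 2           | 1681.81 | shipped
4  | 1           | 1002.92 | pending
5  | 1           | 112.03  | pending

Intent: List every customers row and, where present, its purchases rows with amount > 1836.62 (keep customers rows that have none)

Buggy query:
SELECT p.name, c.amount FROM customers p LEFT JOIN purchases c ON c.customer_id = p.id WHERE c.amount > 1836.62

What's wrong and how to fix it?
Bug: Filtering c.amount in WHERE discards the NULL rows produced by LEFT JOIN, turning it into an inner join

Fix: Put 'c.amount > 1836.62' in the JOIN's ON clause instead of WHERE

Corrected query:
SELECT p.name, c.amount FROM customers p LEFT JOIN purchases c ON c.customer_id = p.id AND c.amount > 1836.62

Result:
name  | amount
------+-------
Dave  | NULL  
Carol | NULL  
Grace | NULL  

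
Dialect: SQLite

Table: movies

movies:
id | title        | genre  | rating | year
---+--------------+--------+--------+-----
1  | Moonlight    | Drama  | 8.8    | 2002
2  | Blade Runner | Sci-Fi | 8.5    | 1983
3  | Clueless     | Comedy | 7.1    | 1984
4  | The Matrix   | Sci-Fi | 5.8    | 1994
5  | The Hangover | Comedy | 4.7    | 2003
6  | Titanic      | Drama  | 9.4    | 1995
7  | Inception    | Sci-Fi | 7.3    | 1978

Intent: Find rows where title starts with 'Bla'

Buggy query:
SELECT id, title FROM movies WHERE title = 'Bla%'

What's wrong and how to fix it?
Bug: Wildcards only work with LIKE; '=' treats '%' as a literal character

Fix: Use LIKE for wildcard pattern matching

Corrected query:
SELECT id, title FROM movies WHERE title LIKE 'Bla%'

Result:
id | title       
---+-------------
2  | Blade Runner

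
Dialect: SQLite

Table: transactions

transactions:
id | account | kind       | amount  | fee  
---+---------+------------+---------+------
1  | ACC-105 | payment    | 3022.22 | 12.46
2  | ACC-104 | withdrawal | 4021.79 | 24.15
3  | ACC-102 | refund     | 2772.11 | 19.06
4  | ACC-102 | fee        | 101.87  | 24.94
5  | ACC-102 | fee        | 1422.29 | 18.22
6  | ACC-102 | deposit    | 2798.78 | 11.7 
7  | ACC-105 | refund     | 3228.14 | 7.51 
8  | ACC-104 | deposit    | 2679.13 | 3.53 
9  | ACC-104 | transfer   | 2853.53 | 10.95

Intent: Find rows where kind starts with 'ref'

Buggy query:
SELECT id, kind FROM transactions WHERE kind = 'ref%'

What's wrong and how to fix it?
Bug: Wildcards only work with LIKE; '=' treats '%' as a literal character

Fix: Use LIKE for wildcard pattern matching

Corrected query:
SELECT id, kind FROM transactions WHERE kind LIKE 'ref%'

Result:
id | kind  
---+-------
3  | refund
7  | refund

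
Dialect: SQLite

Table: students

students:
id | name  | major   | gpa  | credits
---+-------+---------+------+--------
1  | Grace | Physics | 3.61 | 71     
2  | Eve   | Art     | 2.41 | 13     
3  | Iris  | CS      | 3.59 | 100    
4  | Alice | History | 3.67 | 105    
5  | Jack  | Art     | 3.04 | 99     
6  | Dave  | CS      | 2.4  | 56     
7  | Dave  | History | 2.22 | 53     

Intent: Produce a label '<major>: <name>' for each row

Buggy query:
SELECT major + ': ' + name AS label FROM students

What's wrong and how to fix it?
Bug: SQLite uses || for string concatenation; + coerces text to numbers (yielding 0)

Fix: Replace + with || to concatenate text

Corrected query:
SELECT major || ': ' || name AS label FROM students

Result:
label         
--------------
Physics: Grace
Art: Eve      
CS: Iris      
History: Alice
Art: Jack     
CS: Dave      
History: Dave 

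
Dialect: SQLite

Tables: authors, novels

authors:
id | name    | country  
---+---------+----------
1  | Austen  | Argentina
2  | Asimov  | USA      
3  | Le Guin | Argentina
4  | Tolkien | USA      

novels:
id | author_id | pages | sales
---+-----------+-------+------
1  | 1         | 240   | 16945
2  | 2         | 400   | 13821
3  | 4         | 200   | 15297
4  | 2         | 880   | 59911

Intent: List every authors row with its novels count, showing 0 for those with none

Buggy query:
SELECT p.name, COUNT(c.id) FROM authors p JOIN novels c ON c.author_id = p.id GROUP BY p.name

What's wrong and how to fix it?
Bug: An inner join excludes parents with zero children

Fix: Switch to LEFT JOIN to retain unmatched parent rows

Corrected query:
SELECT p.name, COUNT(c.id) FROM authors p LEFT JOIN novels c ON c.author_id = p.id GROUP BY p.name

Result:
name    | COUNT(c.id)
--------+------------
Asimov  | 2          
Austen  | 1          
Le Guin | 0          
Tolkien | 1          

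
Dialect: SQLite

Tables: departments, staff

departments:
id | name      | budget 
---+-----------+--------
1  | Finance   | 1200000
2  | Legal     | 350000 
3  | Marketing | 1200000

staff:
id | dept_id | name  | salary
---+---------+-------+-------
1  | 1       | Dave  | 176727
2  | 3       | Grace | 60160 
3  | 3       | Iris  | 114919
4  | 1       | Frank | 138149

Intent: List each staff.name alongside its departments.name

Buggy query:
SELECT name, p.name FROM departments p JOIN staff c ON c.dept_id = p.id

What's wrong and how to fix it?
Bug: Both tables have a 'name' column; the unqualified reference is ambiguous

Fix: Prefix ambiguous columns with the table alias

Corrected query:
SELECT c.name, p.name FROM departments p JOIN staff c ON c.dept_id = p.id

Result:
name  | name     
------+----------
Dave  | Finance  
Grace | Marketing
Iris  | Marketing
Frank | Finance  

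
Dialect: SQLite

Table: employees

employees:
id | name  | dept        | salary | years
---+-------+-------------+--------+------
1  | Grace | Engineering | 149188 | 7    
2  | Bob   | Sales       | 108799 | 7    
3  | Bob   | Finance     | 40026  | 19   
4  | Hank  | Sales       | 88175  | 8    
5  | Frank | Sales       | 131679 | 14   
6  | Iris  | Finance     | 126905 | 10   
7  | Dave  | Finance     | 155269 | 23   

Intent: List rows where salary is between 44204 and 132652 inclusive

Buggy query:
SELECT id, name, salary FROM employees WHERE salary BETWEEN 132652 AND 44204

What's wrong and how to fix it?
Bug: BETWEEN expects the lower bound first; with 132652 AND 44204 the range is empty

Fix: Write BETWEEN 44204 AND 132652

Corrected query:
SELECT id, name, salary FROM employees WHERE salary BETWEEN 44204 AND 132652

Result:
id | name  | salary
---+-------+-------
2  | Bob   | 108799
4  | Hank  | 88175 
5  | Frank | 131679
6  | Iris  | 126905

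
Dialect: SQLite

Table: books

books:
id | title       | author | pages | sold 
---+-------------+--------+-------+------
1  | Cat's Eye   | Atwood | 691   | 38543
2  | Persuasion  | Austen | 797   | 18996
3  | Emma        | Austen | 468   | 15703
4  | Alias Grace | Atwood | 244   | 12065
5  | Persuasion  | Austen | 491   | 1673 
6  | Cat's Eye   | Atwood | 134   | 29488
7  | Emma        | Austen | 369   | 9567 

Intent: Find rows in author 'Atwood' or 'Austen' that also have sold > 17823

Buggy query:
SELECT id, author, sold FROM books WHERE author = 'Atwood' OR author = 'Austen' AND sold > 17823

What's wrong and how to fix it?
Bug: AND binds tighter than OR, so this parses as author = 'Atwood' OR (author = 'Austen' AND sold > 17823)

Fix: Group the OR with parentheses (or use IN), then AND the threshold

Corrected query:
SELECT id, author, sold FROM books WHERE (author = 'Atwood' OR author = 'Austen') AND sold > 17823

Result:
id | author | sold 
---+--------+------
1  | Atwood | 38543
2  | Austen | 18996
6  | Atwood | 29488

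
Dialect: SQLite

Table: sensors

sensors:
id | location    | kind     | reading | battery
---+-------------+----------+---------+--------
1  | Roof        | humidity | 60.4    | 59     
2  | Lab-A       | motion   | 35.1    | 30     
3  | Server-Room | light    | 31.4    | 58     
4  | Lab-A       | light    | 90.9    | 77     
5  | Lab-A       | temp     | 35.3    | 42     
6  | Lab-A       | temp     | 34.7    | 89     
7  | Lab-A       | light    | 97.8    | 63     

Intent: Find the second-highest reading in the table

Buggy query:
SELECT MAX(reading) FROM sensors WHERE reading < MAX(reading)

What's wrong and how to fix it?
Bug: MAX(reading) on the right of the comparison is an aggregate-in-WHERE error

Fix: Compute the overall MAX in a subquery, then take MAX of rows below it

Corrected query:
SELECT MAX(reading) FROM sensors WHERE reading < (SELECT MAX(reading) FROM sensors)

Result:
MAX(reading)
------------
90.9        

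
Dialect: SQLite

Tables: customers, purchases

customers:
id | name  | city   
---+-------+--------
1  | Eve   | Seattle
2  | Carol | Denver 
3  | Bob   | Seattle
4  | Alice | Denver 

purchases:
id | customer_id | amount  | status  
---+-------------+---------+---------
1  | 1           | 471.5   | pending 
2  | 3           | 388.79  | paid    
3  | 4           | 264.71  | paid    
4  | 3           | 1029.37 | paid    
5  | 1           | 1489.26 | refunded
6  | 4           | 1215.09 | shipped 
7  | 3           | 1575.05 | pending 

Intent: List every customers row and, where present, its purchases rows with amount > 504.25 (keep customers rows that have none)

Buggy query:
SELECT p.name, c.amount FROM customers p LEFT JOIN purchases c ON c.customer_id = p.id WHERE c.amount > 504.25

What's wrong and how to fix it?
Bug: A WHERE condition on the right-hand table after LEFT JOIN drops unmatched parents

Fix: Move the right-table condition into the ON clause so unmatched parents are kept

Corrected query:
SELECT p.name, c.amount FROM customers p LEFT JOIN purchases c ON c.customer_id = p.id AND c.amount > 504.25

Result:
name  | amount 
------+--------
Eve   | 1489.26
Carol | NULL   
Bob   | 1029.37
Bob   | 1575.05
Alice | 1215.09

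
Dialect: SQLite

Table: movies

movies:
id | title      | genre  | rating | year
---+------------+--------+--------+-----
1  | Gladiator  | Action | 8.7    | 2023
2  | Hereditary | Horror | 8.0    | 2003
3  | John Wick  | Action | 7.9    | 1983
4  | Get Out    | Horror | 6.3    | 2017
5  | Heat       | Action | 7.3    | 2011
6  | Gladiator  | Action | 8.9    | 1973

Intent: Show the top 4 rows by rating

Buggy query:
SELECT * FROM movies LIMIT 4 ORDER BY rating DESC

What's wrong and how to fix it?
Bug: LIMIT must come after ORDER BY

Fix: Swap the clauses: ORDER BY first, then LIMIT

Corrected query:
SELECT * FROM movies ORDER BY rating DESC LIMIT 4

Result:
id | title      | genre  | rating | year
---+------------+--------+--------+-----
6  | Gladiator  | Action | 8.9    | 1973
1  | Gladiator  | Action | 8.7    | 2023
2  | Hereditary | Horror | 8      | 2003
3  | John Wick  | Action | 7.9    | 1983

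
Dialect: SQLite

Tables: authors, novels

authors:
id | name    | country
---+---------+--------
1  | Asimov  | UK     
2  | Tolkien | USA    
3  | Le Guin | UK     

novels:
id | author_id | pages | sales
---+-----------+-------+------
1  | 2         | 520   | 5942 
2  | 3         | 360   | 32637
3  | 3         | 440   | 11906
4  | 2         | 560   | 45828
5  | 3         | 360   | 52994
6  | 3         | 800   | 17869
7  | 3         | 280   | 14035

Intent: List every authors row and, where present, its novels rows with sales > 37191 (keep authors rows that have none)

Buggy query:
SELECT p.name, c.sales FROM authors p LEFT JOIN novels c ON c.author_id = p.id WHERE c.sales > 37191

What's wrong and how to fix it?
Bug: Filtering c.sales in WHERE discards the NULL rows produced by LEFT JOIN, turning it into an inner join

Fix: Put 'c.sales > 37191' in the JOIN's ON clause instead of WHERE

Corrected query:
SELECT p.name, c.sales FROM authors p LEFT JOIN novels c ON c.author_id = p.id AND c.sales > 37191

Result:
name    | sales
--------+------
Asimov  | NULL 
Tolkien | 45828
Le Guin | 52994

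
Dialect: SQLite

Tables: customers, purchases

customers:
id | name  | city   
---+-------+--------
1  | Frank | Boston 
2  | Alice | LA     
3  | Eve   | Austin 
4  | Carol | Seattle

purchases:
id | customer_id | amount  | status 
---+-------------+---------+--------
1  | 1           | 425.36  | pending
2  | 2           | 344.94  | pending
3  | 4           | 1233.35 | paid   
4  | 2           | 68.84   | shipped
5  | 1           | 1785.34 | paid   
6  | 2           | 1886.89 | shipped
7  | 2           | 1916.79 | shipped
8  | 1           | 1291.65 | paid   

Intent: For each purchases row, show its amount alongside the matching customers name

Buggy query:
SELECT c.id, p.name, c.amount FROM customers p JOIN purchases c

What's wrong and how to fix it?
Bug: JOIN with no ON clause produces a cartesian product; every purchases row pairs with every customers row

Fix: Specify the join condition linking the foreign key to the parent id

Corrected query:
SELECT c.id, p.name, c.amount FROM customers p JOIN purchases c ON c.customer_id = p.id

Result:
id | name  | amount 
---+-------+--------
1  | Frank | 425.36 
2  | Alice | 344.94 
3  | Carol | 1233.35
4  | Alice | 68.84  
5  | Frank | 1785.34
6  | Alice | 1886.89
7  | Alice | 1916.79
8  | Frank | 1291.65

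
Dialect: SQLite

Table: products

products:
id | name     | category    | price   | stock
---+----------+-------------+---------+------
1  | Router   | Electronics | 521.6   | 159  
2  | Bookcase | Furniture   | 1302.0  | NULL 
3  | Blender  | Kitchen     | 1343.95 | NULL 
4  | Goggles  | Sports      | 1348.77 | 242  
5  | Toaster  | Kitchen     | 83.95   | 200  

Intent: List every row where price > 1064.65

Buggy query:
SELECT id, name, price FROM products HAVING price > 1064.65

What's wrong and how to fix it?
Bug: HAVING filters the output of aggregation, but this query has no GROUP BY and no aggregate functions, so SQLite rejects it (HAVING clause on a non-aggregate query); the condition here is per row

Fix: Replace HAVING with WHERE since the condition applies to individual rows

Corrected query:
SELECT id, name, price FROM products WHERE price > 1064.65

Result:
id | name     | price  
---+----------+--------
2  | Bookcase | 1302   
3  | Blender  | 1343.95
4  | Goggles  | 1348.77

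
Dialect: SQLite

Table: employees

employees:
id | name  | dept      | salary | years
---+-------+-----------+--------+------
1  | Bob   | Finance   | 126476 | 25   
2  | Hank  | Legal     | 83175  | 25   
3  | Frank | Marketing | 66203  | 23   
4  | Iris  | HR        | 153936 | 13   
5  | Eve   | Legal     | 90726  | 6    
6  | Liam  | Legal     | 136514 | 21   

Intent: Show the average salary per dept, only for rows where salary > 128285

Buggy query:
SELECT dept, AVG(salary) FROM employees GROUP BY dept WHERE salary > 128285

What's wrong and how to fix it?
Bug: Row-level WHERE must come before GROUP BY in the clause order

Fix: Move the WHERE clause before GROUP BY

Corrected query:
SELECT dept, AVG(salary) FROM employees WHERE salary > 128285 GROUP BY dept

Result:
dept  | AVG(salary)
------+------------
HR    | 153936     
Legal | 136514     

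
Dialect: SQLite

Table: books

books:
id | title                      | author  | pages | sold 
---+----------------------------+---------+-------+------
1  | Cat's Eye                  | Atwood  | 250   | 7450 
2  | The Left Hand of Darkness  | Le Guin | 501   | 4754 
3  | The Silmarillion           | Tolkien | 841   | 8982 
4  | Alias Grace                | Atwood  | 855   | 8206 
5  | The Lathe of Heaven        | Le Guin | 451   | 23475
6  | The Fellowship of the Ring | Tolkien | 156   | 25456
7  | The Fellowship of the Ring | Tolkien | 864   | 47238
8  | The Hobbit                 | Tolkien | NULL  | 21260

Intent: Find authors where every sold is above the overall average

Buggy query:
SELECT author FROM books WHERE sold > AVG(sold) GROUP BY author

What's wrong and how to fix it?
Bug: AVG() is an aggregate; it can't sit directly in WHERE

Fix: Use a subquery for AVG and a HAVING MIN(...) filter so the condition holds for every row in the group

Corrected query:
SELECT author FROM books GROUP BY author HAVING MIN(sold) > (SELECT AVG(sold) FROM books)

Result:
(no rows)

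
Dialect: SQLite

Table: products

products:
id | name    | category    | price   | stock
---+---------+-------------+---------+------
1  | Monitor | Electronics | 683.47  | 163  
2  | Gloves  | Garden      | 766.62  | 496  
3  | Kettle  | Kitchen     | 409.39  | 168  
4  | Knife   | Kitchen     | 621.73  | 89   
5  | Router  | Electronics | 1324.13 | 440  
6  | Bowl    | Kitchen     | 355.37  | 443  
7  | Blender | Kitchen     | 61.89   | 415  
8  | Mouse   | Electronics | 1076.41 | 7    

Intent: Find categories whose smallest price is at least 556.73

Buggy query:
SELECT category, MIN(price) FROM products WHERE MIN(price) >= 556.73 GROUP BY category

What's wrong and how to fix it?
Bug: Aggregates like MIN are computed per group after WHERE runs

Fix: Replace WHERE with HAVING after the GROUP BY

Corrected query:
SELECT category, MIN(price) FROM products GROUP BY category HAVING MIN(price) >= 556.73

Result:
category    | MIN(price)
------------+-----------
Electronics | 683.47    
Garden      | 766.62    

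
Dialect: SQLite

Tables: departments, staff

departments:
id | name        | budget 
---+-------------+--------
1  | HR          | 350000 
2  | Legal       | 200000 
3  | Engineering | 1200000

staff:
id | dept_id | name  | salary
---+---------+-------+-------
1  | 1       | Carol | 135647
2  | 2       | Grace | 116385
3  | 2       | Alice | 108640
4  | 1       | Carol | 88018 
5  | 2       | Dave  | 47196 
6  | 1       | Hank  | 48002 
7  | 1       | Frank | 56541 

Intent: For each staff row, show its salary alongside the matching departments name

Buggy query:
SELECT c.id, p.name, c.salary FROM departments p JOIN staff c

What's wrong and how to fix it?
Bug: Missing join condition: each staff row is matched to all departments rows instead of just its own

Fix: Add ON c.dept_id = p.id to the JOIN

Corrected query:
SELECT c.id, p.name, c.salary FROM departments p JOIN staff c ON c.dept_id = p.id

Result:
id | name  | salary
---+-------+-------
1  | HR    | 135647
2  | Legal | 116385
3  | Legal | 108640
4  | HR    | 88018 
5  | Legal | 47196 
6  | HR    | 48002 
7  | HR    | 56541 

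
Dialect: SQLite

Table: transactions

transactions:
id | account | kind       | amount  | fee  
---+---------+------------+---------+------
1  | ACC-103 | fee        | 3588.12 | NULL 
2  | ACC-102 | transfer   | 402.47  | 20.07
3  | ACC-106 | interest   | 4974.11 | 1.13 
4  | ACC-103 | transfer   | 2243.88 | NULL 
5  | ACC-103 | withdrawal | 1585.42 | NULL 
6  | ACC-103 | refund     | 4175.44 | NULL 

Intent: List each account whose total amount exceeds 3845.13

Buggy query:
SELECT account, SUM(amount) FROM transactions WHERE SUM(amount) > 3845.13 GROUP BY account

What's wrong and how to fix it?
Bug: WHERE runs before GROUP BY, so aggregates aren't available there

Fix: Use HAVING (which filters groups after aggregation) instead of WHERE

Corrected query:
SELECT account, SUM(amount) FROM transactions GROUP BY account HAVING SUM(amount) > 3845.13

Result:
account | SUM(amount)
--------+------------
ACC-103 | 11592.86   
ACC-106 | 4974.11    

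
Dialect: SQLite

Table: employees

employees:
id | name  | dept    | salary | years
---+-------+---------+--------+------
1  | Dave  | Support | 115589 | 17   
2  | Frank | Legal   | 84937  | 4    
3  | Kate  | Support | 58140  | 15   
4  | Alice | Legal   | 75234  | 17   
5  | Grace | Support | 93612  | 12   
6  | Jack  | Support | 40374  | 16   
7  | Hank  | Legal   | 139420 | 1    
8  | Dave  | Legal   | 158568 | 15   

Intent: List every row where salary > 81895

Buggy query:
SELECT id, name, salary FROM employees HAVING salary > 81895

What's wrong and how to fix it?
Bug: This is a non-aggregate query (no GROUP BY, no aggregates), so in SQLite the HAVING clause is invalid here; a row-level condition belongs in WHERE

Fix: Replace HAVING with WHERE since the condition applies to individual rows

Corrected query:
SELECT id, name, salary FROM employees WHERE salary > 81895

Result:
id | name  | salary
---+-------+-------
1  | Dave  | 115589
2  | Frank | 84937 
5  | Grace | 93612 
7  | Hank  | 139420
8  | Dave  | 158568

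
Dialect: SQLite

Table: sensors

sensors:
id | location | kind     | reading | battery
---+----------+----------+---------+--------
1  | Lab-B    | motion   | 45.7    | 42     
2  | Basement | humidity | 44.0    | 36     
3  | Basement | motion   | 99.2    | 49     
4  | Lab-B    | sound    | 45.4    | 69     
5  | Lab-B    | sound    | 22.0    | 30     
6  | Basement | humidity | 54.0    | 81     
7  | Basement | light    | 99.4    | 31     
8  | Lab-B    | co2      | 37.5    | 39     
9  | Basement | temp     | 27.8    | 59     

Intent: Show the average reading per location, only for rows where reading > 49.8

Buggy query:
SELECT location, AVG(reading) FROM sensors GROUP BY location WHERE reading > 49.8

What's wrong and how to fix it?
Bug: WHERE cannot follow GROUP BY

Fix: Move the WHERE clause before GROUP BY

Corrected query:
SELECT location, AVG(reading) FROM sensors WHERE reading > 49.8 GROUP BY location

Result:
location | AVG(reading)
---------+-------------
Basement | 84.2        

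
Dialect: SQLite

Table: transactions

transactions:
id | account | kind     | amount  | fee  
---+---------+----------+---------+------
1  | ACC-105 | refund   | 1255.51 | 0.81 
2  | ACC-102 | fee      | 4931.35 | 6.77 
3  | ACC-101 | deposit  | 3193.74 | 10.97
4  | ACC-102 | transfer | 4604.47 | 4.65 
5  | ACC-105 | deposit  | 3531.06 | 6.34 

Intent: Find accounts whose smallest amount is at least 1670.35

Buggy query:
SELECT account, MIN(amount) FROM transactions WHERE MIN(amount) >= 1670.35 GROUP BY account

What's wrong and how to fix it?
Bug: MIN() in WHERE is a misuse of aggregate

Fix: Replace WHERE with HAVING after the GROUP BY

Corrected query:
SELECT account, MIN(amount) FROM transactions GROUP BY account HAVING MIN(amount) >= 1670.35

Result:
account | MIN(amount)
--------+------------
ACC-101 | 3193.74    
ACC-102 | 4604.47    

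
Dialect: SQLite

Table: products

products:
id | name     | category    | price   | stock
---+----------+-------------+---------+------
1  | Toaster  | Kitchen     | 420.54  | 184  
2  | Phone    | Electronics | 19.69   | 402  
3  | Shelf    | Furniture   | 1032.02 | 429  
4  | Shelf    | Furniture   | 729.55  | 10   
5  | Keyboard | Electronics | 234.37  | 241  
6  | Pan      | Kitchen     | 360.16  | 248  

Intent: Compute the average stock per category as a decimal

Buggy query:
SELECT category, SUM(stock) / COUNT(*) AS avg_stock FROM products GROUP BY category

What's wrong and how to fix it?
Bug: SUM(stock) and COUNT(*) are both integers; the division truncates the fractional part

Fix: Cast one side to REAL so the division keeps the fractional part

Corrected query:
SELECT category, SUM(stock) * 1.0 / COUNT(*) AS avg_stock FROM products GROUP BY category

Result:
category    | avg_stock
------------+----------
Electronics | 321.5    
Furniture   | 219.5    
Kitchen     | 216      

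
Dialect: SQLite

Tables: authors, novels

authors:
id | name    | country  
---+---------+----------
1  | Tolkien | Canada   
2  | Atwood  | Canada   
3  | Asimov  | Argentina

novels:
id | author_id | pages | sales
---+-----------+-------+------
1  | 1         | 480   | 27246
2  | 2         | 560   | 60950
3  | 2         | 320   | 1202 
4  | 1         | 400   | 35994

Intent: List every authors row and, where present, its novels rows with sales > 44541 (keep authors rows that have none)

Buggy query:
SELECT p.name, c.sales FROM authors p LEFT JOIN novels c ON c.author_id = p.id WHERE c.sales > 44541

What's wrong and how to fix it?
Bug: Filtering c.sales in WHERE discards the NULL rows produced by LEFT JOIN, turning it into an inner join

Fix: Put 'c.sales > 44541' in the JOIN's ON clause instead of WHERE

Corrected query:
SELECT p.name, c.sales FROM authors p LEFT JOIN novels c ON c.author_id = p.id AND c.sales > 44541

Result:
name    | sales
--------+------
Tolkien | NULL 
Atwood  | 60950
Asimov  | NULL 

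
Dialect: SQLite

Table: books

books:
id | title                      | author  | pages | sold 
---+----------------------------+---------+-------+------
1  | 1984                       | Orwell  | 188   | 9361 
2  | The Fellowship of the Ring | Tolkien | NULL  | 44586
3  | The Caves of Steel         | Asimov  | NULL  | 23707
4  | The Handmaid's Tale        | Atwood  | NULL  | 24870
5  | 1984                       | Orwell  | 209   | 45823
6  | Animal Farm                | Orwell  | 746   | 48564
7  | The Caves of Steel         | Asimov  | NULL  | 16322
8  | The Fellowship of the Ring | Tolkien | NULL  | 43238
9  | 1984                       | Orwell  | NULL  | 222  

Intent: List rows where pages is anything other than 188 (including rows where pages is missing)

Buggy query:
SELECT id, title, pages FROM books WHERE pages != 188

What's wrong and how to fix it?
Bug: Inequality against NULL is unknown, not true; rows with NULL are dropped

Fix: Handle NULL separately with IS NULL alongside the inequality

Corrected query:
SELECT id, title, pages FROM books WHERE pages != 188 OR pages IS NULL

Result:
id | title                      | pages
---+----------------------------+------
2  | The Fellowship of the Ring | NULL 
3  | The Caves of Steel         | NULL 
4  | The Handmaid's Tale        | NULL 
5  | 1984                       | 209  
6  | Animal Farm                | 746  
7  | The Caves of Steel         | NULL 
8  | The Fellowship of the Ring | NULL 
9  | 1984                       | NULL 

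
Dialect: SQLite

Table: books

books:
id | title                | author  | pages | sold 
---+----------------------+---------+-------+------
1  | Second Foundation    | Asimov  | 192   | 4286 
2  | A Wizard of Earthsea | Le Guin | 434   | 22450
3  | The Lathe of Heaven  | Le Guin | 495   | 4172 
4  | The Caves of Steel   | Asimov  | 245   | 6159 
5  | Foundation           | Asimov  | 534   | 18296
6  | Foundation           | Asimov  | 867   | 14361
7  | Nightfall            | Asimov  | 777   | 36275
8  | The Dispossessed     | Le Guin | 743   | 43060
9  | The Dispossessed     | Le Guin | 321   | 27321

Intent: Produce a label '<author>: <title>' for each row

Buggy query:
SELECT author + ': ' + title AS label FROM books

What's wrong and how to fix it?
Bug: '+' is numeric addition; on text columns SQLite converts them to 0 instead of concatenating

Fix: Replace + with || to concatenate text

Corrected query:
SELECT author || ': ' || title AS label FROM books

Result:
label                        
-----------------------------
Asimov: Second Foundation    
Le Guin: A Wizard of Earthsea
Le Guin: The Lathe of Heaven 
Asimov: The Caves of Steel   
Asimov: Foundation           
Asimov: Foundation           
Asimov: Nightfall            
Le Guin: The Dispossessed    
Le Guin: The Dispossessed    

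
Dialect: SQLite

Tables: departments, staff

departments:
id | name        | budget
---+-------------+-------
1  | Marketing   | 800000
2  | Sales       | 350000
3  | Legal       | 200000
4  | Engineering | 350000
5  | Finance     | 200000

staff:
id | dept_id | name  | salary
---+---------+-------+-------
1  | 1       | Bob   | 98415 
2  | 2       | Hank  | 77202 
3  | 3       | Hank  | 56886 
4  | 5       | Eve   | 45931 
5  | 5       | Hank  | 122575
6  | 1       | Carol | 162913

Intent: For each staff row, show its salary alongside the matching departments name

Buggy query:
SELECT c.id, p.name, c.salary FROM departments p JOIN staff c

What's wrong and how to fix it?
Bug: Missing join condition: each staff row is matched to all departments rows instead of just its own

Fix: Add ON c.dept_id = p.id to the JOIN

Corrected query:
SELECT c.id, p.name, c.salary FROM departments p JOIN staff c ON c.dept_id = p.id

Result:
id | name      | salary
---+-----------+-------
1  | Marketing | 98415 
2  | Sales     | 77202 
3  | Legal     | 56886 
4  | Finance   | 45931 
5  | Finance   | 122575
6  | Marketing | 162913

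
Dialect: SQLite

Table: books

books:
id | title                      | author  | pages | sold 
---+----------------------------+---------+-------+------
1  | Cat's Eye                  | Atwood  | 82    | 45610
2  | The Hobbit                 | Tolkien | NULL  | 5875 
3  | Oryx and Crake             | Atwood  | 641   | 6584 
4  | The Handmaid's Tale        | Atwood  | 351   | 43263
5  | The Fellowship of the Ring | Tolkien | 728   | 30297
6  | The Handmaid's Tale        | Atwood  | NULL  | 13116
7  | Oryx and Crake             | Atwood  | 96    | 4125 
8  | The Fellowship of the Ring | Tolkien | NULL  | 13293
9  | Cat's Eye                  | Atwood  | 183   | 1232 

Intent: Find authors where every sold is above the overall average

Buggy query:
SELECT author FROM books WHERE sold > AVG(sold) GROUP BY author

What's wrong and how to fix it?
Bug: AVG() is an aggregate; it can't sit directly in WHERE

Fix: Use a subquery for AVG and a HAVING MIN(...) filter so the condition holds for every row in the group

Corrected query:
SELECT author FROM books GROUP BY author HAVING MIN(sold) > (SELECT AVG(sold) FROM books)

Result:
(no rows)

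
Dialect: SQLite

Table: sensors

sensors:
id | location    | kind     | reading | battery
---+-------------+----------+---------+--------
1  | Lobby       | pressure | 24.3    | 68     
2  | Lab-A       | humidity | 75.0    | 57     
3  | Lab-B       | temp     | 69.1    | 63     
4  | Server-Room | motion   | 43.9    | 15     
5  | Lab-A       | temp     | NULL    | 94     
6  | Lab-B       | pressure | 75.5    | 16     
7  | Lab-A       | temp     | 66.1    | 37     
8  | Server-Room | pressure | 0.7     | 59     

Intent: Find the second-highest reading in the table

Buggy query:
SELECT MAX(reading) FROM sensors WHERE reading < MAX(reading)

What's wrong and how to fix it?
Bug: MAX(reading) on the right of the comparison is an aggregate-in-WHERE error

Fix: Compute the overall MAX in a subquery, then take MAX of rows below it

Corrected query:
SELECT MAX(reading) FROM sensors WHERE reading < (SELECT MAX(reading) FROM sensors)

Result:
MAX(reading)
------------
75          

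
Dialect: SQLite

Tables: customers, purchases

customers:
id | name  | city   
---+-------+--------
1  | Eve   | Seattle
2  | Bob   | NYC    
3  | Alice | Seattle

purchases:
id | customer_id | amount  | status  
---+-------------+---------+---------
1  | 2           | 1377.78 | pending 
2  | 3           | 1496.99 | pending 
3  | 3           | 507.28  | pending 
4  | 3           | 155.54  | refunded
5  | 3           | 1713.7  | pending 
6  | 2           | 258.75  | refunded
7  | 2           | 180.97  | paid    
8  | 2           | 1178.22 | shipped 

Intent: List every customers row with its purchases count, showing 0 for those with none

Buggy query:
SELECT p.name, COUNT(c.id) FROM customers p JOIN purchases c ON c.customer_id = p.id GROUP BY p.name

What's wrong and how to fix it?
Bug: INNER JOIN drops customers rows that have no matching purchases rows

Fix: Switch to LEFT JOIN to retain unmatched parent rows

Corrected query:
SELECT p.name, COUNT(c.id) FROM customers p LEFT JOIN purchases c ON c.customer_id = p.id GROUP BY p.name

Result:
name  | COUNT(c.id)
------+------------
Alice | 4          
Bob   | 4          
Eve   | 0          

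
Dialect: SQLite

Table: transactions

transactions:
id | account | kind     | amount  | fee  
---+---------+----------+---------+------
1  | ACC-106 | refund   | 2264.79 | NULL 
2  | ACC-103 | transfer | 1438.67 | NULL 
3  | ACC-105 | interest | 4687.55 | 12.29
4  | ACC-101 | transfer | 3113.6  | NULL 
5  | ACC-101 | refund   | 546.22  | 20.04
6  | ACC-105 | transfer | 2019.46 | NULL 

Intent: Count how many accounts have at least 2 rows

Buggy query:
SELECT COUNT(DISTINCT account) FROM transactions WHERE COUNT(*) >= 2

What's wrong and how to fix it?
Bug: COUNT(*) cannot appear in WHERE; the per-group count doesn't exist yet

Fix: Group first with HAVING COUNT(*) >= 2, then COUNT the resulting groups

Corrected query:
SELECT COUNT(*) FROM (SELECT account FROM transactions GROUP BY account HAVING COUNT(*) >= 2)

Result:
COUNT(*)
--------
2       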